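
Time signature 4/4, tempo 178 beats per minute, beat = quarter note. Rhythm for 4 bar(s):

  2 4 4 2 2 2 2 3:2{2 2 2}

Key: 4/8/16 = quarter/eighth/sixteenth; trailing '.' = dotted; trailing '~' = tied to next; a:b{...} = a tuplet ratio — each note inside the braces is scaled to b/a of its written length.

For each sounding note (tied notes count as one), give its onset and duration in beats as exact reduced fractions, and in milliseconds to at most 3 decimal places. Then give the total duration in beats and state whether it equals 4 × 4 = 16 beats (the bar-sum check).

1) 0.0ms=0b +674.157ms=2b
2) 674.157ms=2b +337.079ms=1b
3) 1011.236ms=3b +337.079ms=1b
4) 1348.315ms=4b +674.157ms=2b
5) 2022.472ms=6b +674.157ms=2b
6) 2696.629ms=8b +674.157ms=2b
7) 3370.787ms=10b +674.157ms=2b
8) 4044.944ms=12b +449.438ms=4/3b
9) 4494.382ms=40/3b +449.438ms=4/3b
10) 4943.82ms=44/3b +449.438ms=4/3b
Σ=16b of 16 (178bpm 4/4) — PASS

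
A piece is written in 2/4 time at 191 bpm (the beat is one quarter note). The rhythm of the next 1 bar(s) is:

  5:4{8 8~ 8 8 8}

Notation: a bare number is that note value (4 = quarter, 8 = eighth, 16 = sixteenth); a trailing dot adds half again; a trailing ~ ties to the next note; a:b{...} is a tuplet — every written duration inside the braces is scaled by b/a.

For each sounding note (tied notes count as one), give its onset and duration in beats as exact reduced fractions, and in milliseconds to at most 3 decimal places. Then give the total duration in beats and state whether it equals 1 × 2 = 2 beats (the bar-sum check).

1) 0.0ms=0b +125.654ms=2/5b
2) 125.654ms=2/5b +251.309ms=4/5b
3) 376.963ms=6/5b +125.654ms=2/5b
4) 502.618ms=8/5b +125.654ms=2/5b
Σ=2b of 2 (191bpm 2/4) — PASS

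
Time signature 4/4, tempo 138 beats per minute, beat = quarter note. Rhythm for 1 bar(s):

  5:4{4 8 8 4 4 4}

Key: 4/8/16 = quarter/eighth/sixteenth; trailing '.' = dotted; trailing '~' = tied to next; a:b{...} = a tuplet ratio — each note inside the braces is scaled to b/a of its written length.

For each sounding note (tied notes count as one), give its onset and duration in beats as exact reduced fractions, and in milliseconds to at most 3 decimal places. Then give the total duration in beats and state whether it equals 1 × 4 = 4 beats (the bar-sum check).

1) 0.0ms=0b +347.826ms=4/5b
2) 347.826ms=4/5b +173.913ms=2/5b
3) 521.739ms=6/5b +173.913ms=2/5b
4) 695.652ms=8/5b +347.826ms=4/5b
5) 1043.478ms=12/5b +347.826ms=4/5b
6) 1391.304ms=16/5b +347.826ms=4/5b
Σ=4b of 4 (138bpm 4/4) — PASS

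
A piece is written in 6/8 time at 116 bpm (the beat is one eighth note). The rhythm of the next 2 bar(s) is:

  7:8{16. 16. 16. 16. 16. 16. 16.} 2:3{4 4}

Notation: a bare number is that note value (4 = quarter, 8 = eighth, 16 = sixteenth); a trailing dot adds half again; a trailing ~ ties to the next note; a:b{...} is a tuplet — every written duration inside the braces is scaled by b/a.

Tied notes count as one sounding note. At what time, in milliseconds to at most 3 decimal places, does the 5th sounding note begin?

note 5 onset = 24/7b = 1773.399ms

1. 0.0ms @ 0 + 443.35ms (6/7)
2. 443.35ms @ 6/7 + 443.35ms (6/7)
3. 886.7ms @ 12/7 + 443.35ms (6/7)
4. 1330.049ms @ 18/7 + 443.35ms (6/7)
5. 1773.399ms @ 24/7 + 443.35ms (6/7)
6. 2216.749ms @ 30/7 + 443.35ms (6/7)
7. 2660.099ms @ 36/7 + 443.35ms (6/7)
8. 3103.448ms @ 6 + 1551.724ms (3)
9. 4655.172ms @ 9 + 1551.724ms (3)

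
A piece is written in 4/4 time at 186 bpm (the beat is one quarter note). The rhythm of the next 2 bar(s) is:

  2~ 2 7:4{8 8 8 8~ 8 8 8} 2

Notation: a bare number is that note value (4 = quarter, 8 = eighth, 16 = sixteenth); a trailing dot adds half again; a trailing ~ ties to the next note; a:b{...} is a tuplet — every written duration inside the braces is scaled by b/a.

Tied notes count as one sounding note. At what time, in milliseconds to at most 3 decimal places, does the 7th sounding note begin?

1. 0.0ms @ 0 + 1290.323ms (4)
2. 1290.323ms @ 4 + 92.166ms (2/7)
3. 1382.488ms @ 30/7 + 92.166ms (2/7)
4. 1474.654ms @ 32/7 + 92.166ms (2/7)
5. 1566.82ms @ 34/7 + 184.332ms (4/7)
6. 1751.152ms @ 38/7 + 92.166ms (2/7)
7. 1843.318ms @ 40/7 + 92.166ms (2/7)
8. 1935.484ms @ 6 + 645.161ms (2)

note 7 onset = 40/7b = 1843.318ms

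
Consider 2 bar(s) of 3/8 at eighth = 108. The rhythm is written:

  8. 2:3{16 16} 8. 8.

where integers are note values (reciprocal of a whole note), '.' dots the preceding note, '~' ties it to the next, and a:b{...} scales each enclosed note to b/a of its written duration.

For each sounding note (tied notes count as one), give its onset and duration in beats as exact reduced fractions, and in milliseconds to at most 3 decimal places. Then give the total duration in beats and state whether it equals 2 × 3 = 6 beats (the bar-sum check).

1) 0.0ms=0b +833.333ms=3/2b
2) 833.333ms=3/2b +416.667ms=3/4b
3) 1250.0ms=9/4b +416.667ms=3/4b
4) 1666.667ms=3b +833.333ms=3/2b
5) 2500.0ms=9/2b +833.333ms=3/2b
Σ=6b of 6 (108bpm 3/8) — PASS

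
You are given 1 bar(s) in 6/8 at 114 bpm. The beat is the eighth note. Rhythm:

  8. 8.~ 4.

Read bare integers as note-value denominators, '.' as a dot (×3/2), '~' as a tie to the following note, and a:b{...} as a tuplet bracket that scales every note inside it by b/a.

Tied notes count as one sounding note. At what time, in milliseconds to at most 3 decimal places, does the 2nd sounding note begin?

note 2 onset = 3/2b = 789.474ms

1. 0.0ms @ 0 + 789.474ms (3/2)
2. 789.474ms @ 3/2 + 2368.421ms (9/2)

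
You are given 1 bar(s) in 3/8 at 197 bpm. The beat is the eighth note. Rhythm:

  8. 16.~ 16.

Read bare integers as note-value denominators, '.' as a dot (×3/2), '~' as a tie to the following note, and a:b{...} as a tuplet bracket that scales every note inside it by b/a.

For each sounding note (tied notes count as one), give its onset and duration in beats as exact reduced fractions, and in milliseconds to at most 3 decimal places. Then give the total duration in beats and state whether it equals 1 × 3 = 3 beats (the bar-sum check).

1) 0.0ms=0b +456.853ms=3/2b
2) 456.853ms=3/2b +456.853ms=3/2b
Σ=3b of 3 (197bpm 3/8) — PASS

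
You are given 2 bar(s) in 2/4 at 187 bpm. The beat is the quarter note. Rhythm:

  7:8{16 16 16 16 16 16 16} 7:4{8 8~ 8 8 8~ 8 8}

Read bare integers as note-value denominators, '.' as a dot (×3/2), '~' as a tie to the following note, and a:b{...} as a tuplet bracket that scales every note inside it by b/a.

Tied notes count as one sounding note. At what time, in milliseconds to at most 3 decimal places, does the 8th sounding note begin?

1. 0.0ms @ 0 + 91.673ms (2/7)
2. 91.673ms @ 2/7 + 91.673ms (2/7)
3. 183.346ms @ 4/7 + 91.673ms (2/7)
4. 275.019ms @ 6/7 + 91.673ms (2/7)
5. 366.692ms @ 8/7 + 91.673ms (2/7)
6. 458.365ms @ 10/7 + 91.673ms (2/7)
7. 550.038ms @ 12/7 + 91.673ms (2/7)
8. 641.711ms @ 2 + 91.673ms (2/7)
9. 733.384ms @ 16/7 + 183.346ms (4/7)
10. 916.73ms @ 20/7 + 91.673ms (2/7)
11. 1008.403ms @ 22/7 + 183.346ms (4/7)
12. 1191.749ms @ 26/7 + 91.673ms (2/7)

note 8 onset = 2b = 641.711ms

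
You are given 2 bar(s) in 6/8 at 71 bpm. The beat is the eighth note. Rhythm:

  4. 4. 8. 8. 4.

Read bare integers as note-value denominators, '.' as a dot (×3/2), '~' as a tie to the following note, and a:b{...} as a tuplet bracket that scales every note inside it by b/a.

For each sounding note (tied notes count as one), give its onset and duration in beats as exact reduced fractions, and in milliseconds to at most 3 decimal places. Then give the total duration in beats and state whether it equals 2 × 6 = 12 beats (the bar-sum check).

1) 0.0ms=0b +2535.211ms=3b
2) 2535.211ms=3b +2535.211ms=3b
3) 5070.423ms=6b +1267.606ms=3/2b
4) 6338.028ms=15/2b +1267.606ms=3/2b
5) 7605.634ms=9b +2535.211ms=3b
Σ=12b of 12 (71bpm 6/8) — PASS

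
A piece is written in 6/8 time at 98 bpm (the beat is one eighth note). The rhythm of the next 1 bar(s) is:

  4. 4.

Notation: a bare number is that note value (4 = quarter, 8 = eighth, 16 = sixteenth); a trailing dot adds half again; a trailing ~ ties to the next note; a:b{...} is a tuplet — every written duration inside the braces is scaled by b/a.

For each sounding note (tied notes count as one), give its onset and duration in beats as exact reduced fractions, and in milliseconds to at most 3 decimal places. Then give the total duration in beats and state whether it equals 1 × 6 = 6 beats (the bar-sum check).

1) 0.0ms=0b +1836.735ms=3b
2) 1836.735ms=3b +1836.735ms=3b
Σ=6b of 6 (98bpm 6/8) — PASS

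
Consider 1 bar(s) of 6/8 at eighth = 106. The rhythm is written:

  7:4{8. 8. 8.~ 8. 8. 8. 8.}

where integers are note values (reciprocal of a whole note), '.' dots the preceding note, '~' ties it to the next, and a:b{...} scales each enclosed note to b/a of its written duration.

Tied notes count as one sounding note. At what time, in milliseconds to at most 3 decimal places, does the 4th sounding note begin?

1. 0.0ms @ 0 + 485.175ms (6/7)
2. 485.175ms @ 6/7 + 485.175ms (6/7)
3. 970.35ms @ 12/7 + 970.35ms (12/7)
4. 1940.701ms @ 24/7 + 485.175ms (6/7)
5. 2425.876ms @ 30/7 + 485.175ms (6/7)
6. 2911.051ms @ 36/7 + 485.175ms (6/7)

note 4 onset = 24/7b = 1940.701ms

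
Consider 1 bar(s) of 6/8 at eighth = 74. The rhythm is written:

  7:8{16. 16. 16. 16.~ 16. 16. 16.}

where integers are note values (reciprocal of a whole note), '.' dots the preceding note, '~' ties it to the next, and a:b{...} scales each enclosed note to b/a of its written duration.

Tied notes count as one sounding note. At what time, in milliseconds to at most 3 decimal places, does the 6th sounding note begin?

1. 0.0ms @ 0 + 694.981ms (6/7)
2. 694.981ms @ 6/7 + 694.981ms (6/7)
3. 1389.961ms @ 12/7 + 694.981ms (6/7)
4. 2084.942ms @ 18/7 + 1389.961ms (12/7)
5. 3474.903ms @ 30/7 + 694.981ms (6/7)
6. 4169.884ms @ 36/7 + 694.981ms (6/7)

note 6 onset = 36/7b = 4169.884ms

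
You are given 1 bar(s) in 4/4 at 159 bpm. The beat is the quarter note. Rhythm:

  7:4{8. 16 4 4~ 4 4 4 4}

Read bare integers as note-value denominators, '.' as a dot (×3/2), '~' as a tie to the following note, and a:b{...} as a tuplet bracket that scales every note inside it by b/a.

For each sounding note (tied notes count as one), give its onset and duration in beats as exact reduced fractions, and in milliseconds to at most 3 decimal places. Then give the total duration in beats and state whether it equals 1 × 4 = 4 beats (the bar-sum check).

1) 0.0ms=0b +161.725ms=3/7b
2) 161.725ms=3/7b +53.908ms=1/7b
3) 215.633ms=4/7b +215.633ms=4/7b
4) 431.267ms=8/7b +431.267ms=8/7b
5) 862.534ms=16/7b +215.633ms=4/7b
6) 1078.167ms=20/7b +215.633ms=4/7b
7) 1293.801ms=24/7b +215.633ms=4/7b
Σ=4b of 4 (159bpm 4/4) — PASS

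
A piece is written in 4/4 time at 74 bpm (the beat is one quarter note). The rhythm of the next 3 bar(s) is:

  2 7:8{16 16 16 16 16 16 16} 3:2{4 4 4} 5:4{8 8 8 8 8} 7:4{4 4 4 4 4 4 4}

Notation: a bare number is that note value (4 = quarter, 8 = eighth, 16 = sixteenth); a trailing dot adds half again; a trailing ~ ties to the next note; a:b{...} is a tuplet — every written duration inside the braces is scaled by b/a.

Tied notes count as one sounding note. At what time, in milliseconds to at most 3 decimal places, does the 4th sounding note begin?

1. 0.0ms @ 0 + 1621.622ms (2)
2. 1621.622ms @ 2 + 231.66ms (2/7)
3. 1853.282ms @ 16/7 + 231.66ms (2/7)
4. 2084.942ms @ 18/7 + 231.66ms (2/7)
5. 2316.602ms @ 20/7 + 231.66ms (2/7)
6. 2548.263ms @ 22/7 + 231.66ms (2/7)
7. 2779.923ms @ 24/7 + 231.66ms (2/7)
8. 3011.583ms @ 26/7 + 231.66ms (2/7)
9. 3243.243ms @ 4 + 540.541ms (2/3)
10. 3783.784ms @ 14/3 + 540.541ms (2/3)
11. 4324.324ms @ 16/3 + 540.541ms (2/3)
12. 4864.865ms @ 6 + 324.324ms (2/5)
13. 5189.189ms @ 32/5 + 324.324ms (2/5)
14. 5513.514ms @ 34/5 + 324.324ms (2/5)
15. 5837.838ms @ 36/5 + 324.324ms (2/5)
16. 6162.162ms @ 38/5 + 324.324ms (2/5)
17. 6486.486ms @ 8 + 463.32ms (4/7)
18. 6949.807ms @ 60/7 + 463.32ms (4/7)
19. 7413.127ms @ 64/7 + 463.32ms (4/7)
20. 7876.448ms @ 68/7 + 463.32ms (4/7)
21. 8339.768ms @ 72/7 + 463.32ms (4/7)
22. 8803.089ms @ 76/7 + 463.32ms (4/7)
23. 9266.409ms @ 80/7 + 463.32ms (4/7)

note 4 onset = 18/7b = 2084.942ms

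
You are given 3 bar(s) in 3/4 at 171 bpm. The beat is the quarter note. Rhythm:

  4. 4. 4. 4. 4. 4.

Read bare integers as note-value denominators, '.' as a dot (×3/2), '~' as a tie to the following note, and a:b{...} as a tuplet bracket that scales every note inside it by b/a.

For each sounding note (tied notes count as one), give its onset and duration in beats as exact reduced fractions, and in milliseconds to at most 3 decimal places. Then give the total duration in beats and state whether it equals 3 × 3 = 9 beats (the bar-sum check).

1) 0.0ms=0b +526.316ms=3/2b
2) 526.316ms=3/2b +526.316ms=3/2b
3) 1052.632ms=3b +526.316ms=3/2b
4) 1578.947ms=9/2b +526.316ms=3/2b
5) 2105.263ms=6b +526.316ms=3/2b
6) 2631.579ms=15/2b +526.316ms=3/2b
Σ=9b of 9 (171bpm 3/4) — PASS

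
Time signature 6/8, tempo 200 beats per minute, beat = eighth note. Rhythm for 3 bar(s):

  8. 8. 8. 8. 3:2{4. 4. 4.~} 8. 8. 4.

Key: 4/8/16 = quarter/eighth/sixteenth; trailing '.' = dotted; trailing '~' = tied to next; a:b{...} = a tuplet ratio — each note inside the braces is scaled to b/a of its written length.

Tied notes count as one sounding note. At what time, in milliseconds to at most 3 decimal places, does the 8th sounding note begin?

1. 0.0ms @ 0 + 450.0ms (3/2)
2. 450.0ms @ 3/2 + 450.0ms (3/2)
3. 900.0ms @ 3 + 450.0ms (3/2)
4. 1350.0ms @ 9/2 + 450.0ms (3/2)
5. 1800.0ms @ 6 + 600.0ms (2)
6. 2400.0ms @ 8 + 600.0ms (2)
7. 3000.0ms @ 10 + 1050.0ms (7/2)
8. 4050.0ms @ 27/2 + 450.0ms (3/2)
9. 4500.0ms @ 15 + 900.0ms (3)

note 8 onset = 27/2b = 4050.0ms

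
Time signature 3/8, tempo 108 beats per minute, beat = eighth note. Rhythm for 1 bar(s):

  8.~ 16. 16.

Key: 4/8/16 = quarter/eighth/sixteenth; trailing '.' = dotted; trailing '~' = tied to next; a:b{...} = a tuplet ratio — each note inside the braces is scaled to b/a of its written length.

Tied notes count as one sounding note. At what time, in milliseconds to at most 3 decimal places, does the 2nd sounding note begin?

1. 0.0ms @ 0 + 1250.0ms (9/4)
2. 1250.0ms @ 9/4 + 416.667ms (3/4)

note 2 onset = 9/4b = 1250.0ms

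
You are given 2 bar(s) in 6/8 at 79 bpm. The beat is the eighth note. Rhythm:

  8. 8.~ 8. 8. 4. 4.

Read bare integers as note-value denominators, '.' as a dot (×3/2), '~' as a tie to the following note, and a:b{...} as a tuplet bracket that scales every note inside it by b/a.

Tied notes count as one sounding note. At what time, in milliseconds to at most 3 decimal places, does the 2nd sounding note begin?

note 2 onset = 3/2b = 1139.241ms

1. 0.0ms @ 0 + 1139.241ms (3/2)
2. 1139.241ms @ 3/2 + 2278.481ms (3)
3. 3417.722ms @ 9/2 + 1139.241ms (3/2)
4. 4556.962ms @ 6 + 2278.481ms (3)
5. 6835.443ms @ 9 + 2278.481ms (3)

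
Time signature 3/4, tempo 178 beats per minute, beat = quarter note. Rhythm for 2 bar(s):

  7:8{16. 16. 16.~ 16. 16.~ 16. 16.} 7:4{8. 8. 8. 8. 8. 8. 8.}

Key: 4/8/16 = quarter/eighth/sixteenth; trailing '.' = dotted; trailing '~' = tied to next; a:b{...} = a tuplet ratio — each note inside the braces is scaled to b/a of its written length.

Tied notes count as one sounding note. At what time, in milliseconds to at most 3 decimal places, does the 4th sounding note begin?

note 4 onset = 12/7b = 577.849ms

1. 0.0ms @ 0 + 144.462ms (3/7)
2. 144.462ms @ 3/7 + 144.462ms (3/7)
3. 288.925ms @ 6/7 + 288.925ms (6/7)
4. 577.849ms @ 12/7 + 288.925ms (6/7)
5. 866.774ms @ 18/7 + 144.462ms (3/7)
6. 1011.236ms @ 3 + 144.462ms (3/7)
7. 1155.698ms @ 24/7 + 144.462ms (3/7)
8. 1300.161ms @ 27/7 + 144.462ms (3/7)
9. 1444.623ms @ 30/7 + 144.462ms (3/7)
10. 1589.085ms @ 33/7 + 144.462ms (3/7)
11. 1733.547ms @ 36/7 + 144.462ms (3/7)
12. 1878.01ms @ 39/7 + 144.462ms (3/7)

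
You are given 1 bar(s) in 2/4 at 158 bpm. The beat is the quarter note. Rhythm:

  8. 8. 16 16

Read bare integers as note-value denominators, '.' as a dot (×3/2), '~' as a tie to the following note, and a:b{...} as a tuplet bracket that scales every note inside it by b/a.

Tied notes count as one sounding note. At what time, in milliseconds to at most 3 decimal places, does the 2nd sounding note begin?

1. 0.0ms @ 0 + 284.81ms (3/4)
2. 284.81ms @ 3/4 + 284.81ms (3/4)
3. 569.62ms @ 3/2 + 94.937ms (1/4)
4. 664.557ms @ 7/4 + 94.937ms (1/4)

note 2 onset = 3/4b = 284.81ms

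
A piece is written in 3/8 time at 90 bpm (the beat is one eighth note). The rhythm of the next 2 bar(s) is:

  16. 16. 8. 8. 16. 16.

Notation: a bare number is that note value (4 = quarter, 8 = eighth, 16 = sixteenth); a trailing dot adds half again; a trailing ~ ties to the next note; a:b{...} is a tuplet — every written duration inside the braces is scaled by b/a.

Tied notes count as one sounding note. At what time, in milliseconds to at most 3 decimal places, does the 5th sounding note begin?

note 5 onset = 9/2b = 3000.0ms

1. 0.0ms @ 0 + 500.0ms (3/4)
2. 500.0ms @ 3/4 + 500.0ms (3/4)
3. 1000.0ms @ 3/2 + 1000.0ms (3/2)
4. 2000.0ms @ 3 + 1000.0ms (3/2)
5. 3000.0ms @ 9/2 + 500.0ms (3/4)
6. 3500.0ms @ 21/4 + 500.0ms (3/4)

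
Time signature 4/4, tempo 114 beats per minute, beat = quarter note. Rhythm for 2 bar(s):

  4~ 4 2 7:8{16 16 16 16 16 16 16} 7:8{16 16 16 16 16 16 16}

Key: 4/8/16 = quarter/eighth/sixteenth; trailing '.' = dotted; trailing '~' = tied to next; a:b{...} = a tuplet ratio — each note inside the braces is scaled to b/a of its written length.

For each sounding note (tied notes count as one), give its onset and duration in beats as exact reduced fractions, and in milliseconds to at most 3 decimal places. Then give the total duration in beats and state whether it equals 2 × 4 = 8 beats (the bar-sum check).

1) 0.0ms=0b +1052.632ms=2b
2) 1052.632ms=2b +1052.632ms=2b
3) 2105.263ms=4b +150.376ms=2/7b
4) 2255.639ms=30/7b +150.376ms=2/7b
5) 2406.015ms=32/7b +150.376ms=2/7b
6) 2556.391ms=34/7b +150.376ms=2/7b
7) 2706.767ms=36/7b +150.376ms=2/7b
8) 2857.143ms=38/7b +150.376ms=2/7b
9) 3007.519ms=40/7b +150.376ms=2/7b
10) 3157.895ms=6b +150.376ms=2/7b
11) 3308.271ms=44/7b +150.376ms=2/7b
12) 3458.647ms=46/7b +150.376ms=2/7b
13) 3609.023ms=48/7b +150.376ms=2/7b
14) 3759.398ms=50/7b +150.376ms=2/7b
15) 3909.774ms=52/7b +150.376ms=2/7b
16) 4060.15ms=54/7b +150.376ms=2/7b
Σ=8b of 8 (114bpm 4/4) — PASS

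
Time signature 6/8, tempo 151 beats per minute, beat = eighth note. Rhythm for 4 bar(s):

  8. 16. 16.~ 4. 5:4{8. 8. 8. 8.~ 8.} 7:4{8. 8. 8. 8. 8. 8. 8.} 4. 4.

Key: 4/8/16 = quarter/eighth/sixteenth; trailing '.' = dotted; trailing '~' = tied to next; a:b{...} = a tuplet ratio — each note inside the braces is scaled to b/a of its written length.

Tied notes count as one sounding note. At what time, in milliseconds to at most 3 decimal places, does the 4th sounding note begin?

1. 0.0ms @ 0 + 596.026ms (3/2)
2. 596.026ms @ 3/2 + 298.013ms (3/4)
3. 894.04ms @ 9/4 + 1490.066ms (15/4)
4. 2384.106ms @ 6 + 476.821ms (6/5)
5. 2860.927ms @ 36/5 + 476.821ms (6/5)
6. 3337.748ms @ 42/5 + 476.821ms (6/5)
7. 3814.57ms @ 48/5 + 953.642ms (12/5)
8. 4768.212ms @ 12 + 340.587ms (6/7)
9. 5108.798ms @ 90/7 + 340.587ms (6/7)
10. 5449.385ms @ 96/7 + 340.587ms (6/7)
11. 5789.972ms @ 102/7 + 340.587ms (6/7)
12. 6130.558ms @ 108/7 + 340.587ms (6/7)
13. 6471.145ms @ 114/7 + 340.587ms (6/7)
14. 6811.731ms @ 120/7 + 340.587ms (6/7)
15. 7152.318ms @ 18 + 1192.053ms (3)
16. 8344.371ms @ 21 + 1192.053ms (3)

note 4 onset = 6b = 2384.106ms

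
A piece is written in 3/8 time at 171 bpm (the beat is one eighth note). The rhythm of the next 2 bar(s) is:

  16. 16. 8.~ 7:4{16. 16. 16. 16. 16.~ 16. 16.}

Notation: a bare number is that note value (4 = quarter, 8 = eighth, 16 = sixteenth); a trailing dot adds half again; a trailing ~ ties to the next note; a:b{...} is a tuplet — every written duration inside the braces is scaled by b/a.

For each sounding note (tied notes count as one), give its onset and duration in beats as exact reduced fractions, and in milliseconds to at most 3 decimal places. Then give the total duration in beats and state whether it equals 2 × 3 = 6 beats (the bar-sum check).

1) 0.0ms=0b +263.158ms=3/4b
2) 263.158ms=3/4b +263.158ms=3/4b
3) 526.316ms=3/2b +676.692ms=27/14b
4) 1203.008ms=24/7b +150.376ms=3/7b
5) 1353.383ms=27/7b +150.376ms=3/7b
6) 1503.759ms=30/7b +150.376ms=3/7b
7) 1654.135ms=33/7b +300.752ms=6/7b
8) 1954.887ms=39/7b +150.376ms=3/7b
Σ=6b of 6 (171bpm 3/8) — PASS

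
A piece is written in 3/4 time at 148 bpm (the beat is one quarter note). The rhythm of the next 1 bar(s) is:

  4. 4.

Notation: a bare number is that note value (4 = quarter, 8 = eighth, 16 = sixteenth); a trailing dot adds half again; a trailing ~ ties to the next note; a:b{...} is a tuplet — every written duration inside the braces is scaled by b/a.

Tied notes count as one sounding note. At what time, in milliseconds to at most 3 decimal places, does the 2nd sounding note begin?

1. 0.0ms @ 0 + 608.108ms (3/2)
2. 608.108ms @ 3/2 + 608.108ms (3/2)

note 2 onset = 3/2b = 608.108ms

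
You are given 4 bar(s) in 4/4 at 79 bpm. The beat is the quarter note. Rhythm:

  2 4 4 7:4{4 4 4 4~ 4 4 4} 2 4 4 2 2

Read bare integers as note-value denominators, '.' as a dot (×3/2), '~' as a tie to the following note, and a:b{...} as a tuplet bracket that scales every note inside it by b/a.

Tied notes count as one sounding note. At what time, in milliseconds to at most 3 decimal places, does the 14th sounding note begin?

note 14 onset = 14b = 10632.911ms

1. 0.0ms @ 0 + 1518.987ms (2)
2. 1518.987ms @ 2 + 759.494ms (1)
3. 2278.481ms @ 3 + 759.494ms (1)
4. 3037.975ms @ 4 + 433.996ms (4/7)
5. 3471.971ms @ 32/7 + 433.996ms (4/7)
6. 3905.967ms @ 36/7 + 433.996ms (4/7)
7. 4339.964ms @ 40/7 + 867.993ms (8/7)
8. 5207.957ms @ 48/7 + 433.996ms (4/7)
9. 5641.953ms @ 52/7 + 433.996ms (4/7)
10. 6075.949ms @ 8 + 1518.987ms (2)
11. 7594.937ms @ 10 + 759.494ms (1)
12. 8354.43ms @ 11 + 759.494ms (1)
13. 9113.924ms @ 12 + 1518.987ms (2)
14. 10632.911ms @ 14 + 1518.987ms (2)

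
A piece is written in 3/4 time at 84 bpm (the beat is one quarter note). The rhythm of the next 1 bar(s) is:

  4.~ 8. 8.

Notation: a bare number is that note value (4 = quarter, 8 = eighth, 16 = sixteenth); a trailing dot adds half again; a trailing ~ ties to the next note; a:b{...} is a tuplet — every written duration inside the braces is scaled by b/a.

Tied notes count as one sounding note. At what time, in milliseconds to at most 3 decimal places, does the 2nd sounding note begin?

1. 0.0ms @ 0 + 1607.143ms (9/4)
2. 1607.143ms @ 9/4 + 535.714ms (3/4)

note 2 onset = 9/4b = 1607.143ms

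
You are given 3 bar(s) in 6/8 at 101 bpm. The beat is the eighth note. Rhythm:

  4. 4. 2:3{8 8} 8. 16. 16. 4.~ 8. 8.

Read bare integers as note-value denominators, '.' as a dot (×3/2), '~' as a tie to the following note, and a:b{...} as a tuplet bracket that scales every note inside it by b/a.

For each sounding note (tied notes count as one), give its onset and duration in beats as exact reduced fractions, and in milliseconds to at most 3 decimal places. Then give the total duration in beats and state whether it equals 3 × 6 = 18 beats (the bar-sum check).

1) 0.0ms=0b +1782.178ms=3b
2) 1782.178ms=3b +1782.178ms=3b
3) 3564.356ms=6b +891.089ms=3/2b
4) 4455.446ms=15/2b +891.089ms=3/2b
5) 5346.535ms=9b +891.089ms=3/2b
6) 6237.624ms=21/2b +445.545ms=3/4b
7) 6683.168ms=45/4b +445.545ms=3/4b
8) 7128.713ms=12b +2673.267ms=9/2b
9) 9801.98ms=33/2b +891.089ms=3/2b
Σ=18b of 18 (101bpm 6/8) — PASS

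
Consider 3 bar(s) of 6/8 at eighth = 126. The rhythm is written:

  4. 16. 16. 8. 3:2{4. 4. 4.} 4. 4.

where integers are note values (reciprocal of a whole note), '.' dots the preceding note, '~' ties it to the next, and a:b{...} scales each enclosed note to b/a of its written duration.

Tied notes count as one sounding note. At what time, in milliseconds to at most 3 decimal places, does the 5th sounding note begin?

note 5 onset = 6b = 2857.143ms

1. 0.0ms @ 0 + 1428.571ms (3)
2. 1428.571ms @ 3 + 357.143ms (3/4)
3. 1785.714ms @ 15/4 + 357.143ms (3/4)
4. 2142.857ms @ 9/2 + 714.286ms (3/2)
5. 2857.143ms @ 6 + 952.381ms (2)
6. 3809.524ms @ 8 + 952.381ms (2)
7. 4761.905ms @ 10 + 952.381ms (2)
8. 5714.286ms @ 12 + 1428.571ms (3)
9. 7142.857ms @ 15 + 1428.571ms (3)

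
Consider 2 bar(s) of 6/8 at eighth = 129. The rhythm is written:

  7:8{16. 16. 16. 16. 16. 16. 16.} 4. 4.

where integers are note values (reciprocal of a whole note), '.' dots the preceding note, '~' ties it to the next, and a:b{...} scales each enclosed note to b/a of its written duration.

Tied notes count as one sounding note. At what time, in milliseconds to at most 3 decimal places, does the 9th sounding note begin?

note 9 onset = 9b = 4186.047ms

1. 0.0ms @ 0 + 398.671ms (6/7)
2. 398.671ms @ 6/7 + 398.671ms (6/7)
3. 797.342ms @ 12/7 + 398.671ms (6/7)
4. 1196.013ms @ 18/7 + 398.671ms (6/7)
5. 1594.684ms @ 24/7 + 398.671ms (6/7)
6. 1993.355ms @ 30/7 + 398.671ms (6/7)
7. 2392.027ms @ 36/7 + 398.671ms (6/7)
8. 2790.698ms @ 6 + 1395.349ms (3)
9. 4186.047ms @ 9 + 1395.349ms (3)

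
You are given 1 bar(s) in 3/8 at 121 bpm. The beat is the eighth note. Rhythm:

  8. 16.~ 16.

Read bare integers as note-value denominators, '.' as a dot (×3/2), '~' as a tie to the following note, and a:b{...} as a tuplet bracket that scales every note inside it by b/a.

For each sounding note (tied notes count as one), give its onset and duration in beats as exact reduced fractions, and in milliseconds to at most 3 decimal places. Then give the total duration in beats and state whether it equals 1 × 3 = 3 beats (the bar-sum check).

1) 0.0ms=0b +743.802ms=3/2b
2) 743.802ms=3/2b +743.802ms=3/2b
Σ=3b of 3 (121bpm 3/8) — PASS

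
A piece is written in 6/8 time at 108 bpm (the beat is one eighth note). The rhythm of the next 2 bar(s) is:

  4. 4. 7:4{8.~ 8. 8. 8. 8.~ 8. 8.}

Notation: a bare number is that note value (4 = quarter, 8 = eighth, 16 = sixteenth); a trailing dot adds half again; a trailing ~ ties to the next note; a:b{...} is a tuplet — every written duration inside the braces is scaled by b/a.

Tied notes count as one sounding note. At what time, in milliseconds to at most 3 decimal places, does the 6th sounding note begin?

1. 0.0ms @ 0 + 1666.667ms (3)
2. 1666.667ms @ 3 + 1666.667ms (3)
3. 3333.333ms @ 6 + 952.381ms (12/7)
4. 4285.714ms @ 54/7 + 476.19ms (6/7)
5. 4761.905ms @ 60/7 + 476.19ms (6/7)
6. 5238.095ms @ 66/7 + 952.381ms (12/7)
7. 6190.476ms @ 78/7 + 476.19ms (6/7)

note 6 onset = 66/7b = 5238.095ms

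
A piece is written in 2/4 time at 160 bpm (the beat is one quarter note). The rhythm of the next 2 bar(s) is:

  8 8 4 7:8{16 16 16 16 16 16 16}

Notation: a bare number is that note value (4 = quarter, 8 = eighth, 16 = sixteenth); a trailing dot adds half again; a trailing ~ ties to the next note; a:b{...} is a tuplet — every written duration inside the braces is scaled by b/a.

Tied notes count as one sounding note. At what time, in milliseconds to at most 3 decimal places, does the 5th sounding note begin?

1. 0.0ms @ 0 + 187.5ms (1/2)
2. 187.5ms @ 1/2 + 187.5ms (1/2)
3. 375.0ms @ 1 + 375.0ms (1)
4. 750.0ms @ 2 + 107.143ms (2/7)
5. 857.143ms @ 16/7 + 107.143ms (2/7)
6. 964.286ms @ 18/7 + 107.143ms (2/7)
7. 1071.429ms @ 20/7 + 107.143ms (2/7)
8. 1178.571ms @ 22/7 + 107.143ms (2/7)
9. 1285.714ms @ 24/7 + 107.143ms (2/7)
10. 1392.857ms @ 26/7 + 107.143ms (2/7)

note 5 onset = 16/7b = 857.143ms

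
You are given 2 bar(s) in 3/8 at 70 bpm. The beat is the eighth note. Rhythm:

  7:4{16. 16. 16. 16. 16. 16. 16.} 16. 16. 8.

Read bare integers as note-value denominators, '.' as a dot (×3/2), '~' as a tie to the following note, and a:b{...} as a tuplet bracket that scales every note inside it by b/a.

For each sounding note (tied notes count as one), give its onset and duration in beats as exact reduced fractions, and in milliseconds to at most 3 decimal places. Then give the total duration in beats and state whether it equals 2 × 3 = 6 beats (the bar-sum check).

1) 0.0ms=0b +367.347ms=3/7b
2) 367.347ms=3/7b +367.347ms=3/7b
3) 734.694ms=6/7b +367.347ms=3/7b
4) 1102.041ms=9/7b +367.347ms=3/7b
5) 1469.388ms=12/7b +367.347ms=3/7b
6) 1836.735ms=15/7b +367.347ms=3/7b
7) 2204.082ms=18/7b +367.347ms=3/7b
8) 2571.429ms=3b +642.857ms=3/4b
9) 3214.286ms=15/4b +642.857ms=3/4b
10) 3857.143ms=9/2b +1285.714ms=3/2b
Σ=6b of 6 (70bpm 3/8) — PASS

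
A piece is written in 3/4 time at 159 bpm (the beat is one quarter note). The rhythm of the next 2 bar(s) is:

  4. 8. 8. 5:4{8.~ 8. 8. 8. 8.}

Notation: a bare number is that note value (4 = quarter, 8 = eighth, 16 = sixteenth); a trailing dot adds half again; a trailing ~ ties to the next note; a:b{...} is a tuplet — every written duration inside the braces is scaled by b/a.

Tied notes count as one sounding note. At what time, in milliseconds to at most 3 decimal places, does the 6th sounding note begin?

1. 0.0ms @ 0 + 566.038ms (3/2)
2. 566.038ms @ 3/2 + 283.019ms (3/4)
3. 849.057ms @ 9/4 + 283.019ms (3/4)
4. 1132.075ms @ 3 + 452.83ms (6/5)
5. 1584.906ms @ 21/5 + 226.415ms (3/5)
6. 1811.321ms @ 24/5 + 226.415ms (3/5)
7. 2037.736ms @ 27/5 + 226.415ms (3/5)

note 6 onset = 24/5b = 1811.321ms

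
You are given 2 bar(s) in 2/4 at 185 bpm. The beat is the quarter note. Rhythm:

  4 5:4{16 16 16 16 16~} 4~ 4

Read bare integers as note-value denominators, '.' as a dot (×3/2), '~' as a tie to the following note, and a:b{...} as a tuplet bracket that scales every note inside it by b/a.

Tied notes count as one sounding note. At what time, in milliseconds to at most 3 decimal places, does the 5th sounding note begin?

note 5 onset = 8/5b = 518.919ms

1. 0.0ms @ 0 + 324.324ms (1)
2. 324.324ms @ 1 + 64.865ms (1/5)
3. 389.189ms @ 6/5 + 64.865ms (1/5)
4. 454.054ms @ 7/5 + 64.865ms (1/5)
5. 518.919ms @ 8/5 + 64.865ms (1/5)
6. 583.784ms @ 9/5 + 713.514ms (11/5)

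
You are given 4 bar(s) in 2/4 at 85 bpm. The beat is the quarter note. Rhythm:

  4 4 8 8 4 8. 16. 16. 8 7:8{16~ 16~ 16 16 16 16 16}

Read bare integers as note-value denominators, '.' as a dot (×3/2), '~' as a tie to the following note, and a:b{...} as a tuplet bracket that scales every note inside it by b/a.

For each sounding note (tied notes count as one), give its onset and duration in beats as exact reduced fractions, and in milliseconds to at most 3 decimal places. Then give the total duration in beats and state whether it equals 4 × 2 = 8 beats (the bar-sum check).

1) 0.0ms=0b +705.882ms=1b
2) 705.882ms=1b +705.882ms=1b
3) 1411.765ms=2b +352.941ms=1/2b
4) 1764.706ms=5/2b +352.941ms=1/2b
5) 2117.647ms=3b +705.882ms=1b
6) 2823.529ms=4b +529.412ms=3/4b
7) 3352.941ms=19/4b +264.706ms=3/8b
8) 3617.647ms=41/8b +264.706ms=3/8b
9) 3882.353ms=11/2b +352.941ms=1/2b
10) 4235.294ms=6b +605.042ms=6/7b
11) 4840.336ms=48/7b +201.681ms=2/7b
12) 5042.017ms=50/7b +201.681ms=2/7b
13) 5243.697ms=52/7b +201.681ms=2/7b
14) 5445.378ms=54/7b +201.681ms=2/7b
Σ=8b of 8 (85bpm 2/4) — PASS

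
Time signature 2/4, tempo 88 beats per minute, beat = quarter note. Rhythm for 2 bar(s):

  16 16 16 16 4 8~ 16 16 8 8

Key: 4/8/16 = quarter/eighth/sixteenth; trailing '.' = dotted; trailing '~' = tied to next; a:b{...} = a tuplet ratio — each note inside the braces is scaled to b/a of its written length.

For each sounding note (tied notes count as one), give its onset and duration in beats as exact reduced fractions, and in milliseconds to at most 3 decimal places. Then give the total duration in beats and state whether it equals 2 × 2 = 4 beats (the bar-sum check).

1) 0.0ms=0b +170.455ms=1/4b
2) 170.455ms=1/4b +170.455ms=1/4b
3) 340.909ms=1/2b +170.455ms=1/4b
4) 511.364ms=3/4b +170.455ms=1/4b
5) 681.818ms=1b +681.818ms=1b
6) 1363.636ms=2b +511.364ms=3/4b
7) 1875.0ms=11/4b +170.455ms=1/4b
8) 2045.455ms=3b +340.909ms=1/2b
9) 2386.364ms=7/2b +340.909ms=1/2b
Σ=4b of 4 (88bpm 2/4) — PASS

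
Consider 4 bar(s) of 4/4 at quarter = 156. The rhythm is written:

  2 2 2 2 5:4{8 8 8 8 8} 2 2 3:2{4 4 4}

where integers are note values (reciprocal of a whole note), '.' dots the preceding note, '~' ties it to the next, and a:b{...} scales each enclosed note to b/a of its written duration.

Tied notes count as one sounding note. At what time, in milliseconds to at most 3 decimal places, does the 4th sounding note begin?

1. 0.0ms @ 0 + 769.231ms (2)
2. 769.231ms @ 2 + 769.231ms (2)
3. 1538.462ms @ 4 + 769.231ms (2)
4. 2307.692ms @ 6 + 769.231ms (2)
5. 3076.923ms @ 8 + 153.846ms (2/5)
6. 3230.769ms @ 42/5 + 153.846ms (2/5)
7. 3384.615ms @ 44/5 + 153.846ms (2/5)
8. 3538.462ms @ 46/5 + 153.846ms (2/5)
9. 3692.308ms @ 48/5 + 153.846ms (2/5)
10. 3846.154ms @ 10 + 769.231ms (2)
11. 4615.385ms @ 12 + 769.231ms (2)
12. 5384.615ms @ 14 + 256.41ms (2/3)
13. 5641.026ms @ 44/3 + 256.41ms (2/3)
14. 5897.436ms @ 46/3 + 256.41ms (2/3)

note 4 onset = 6b = 2307.692ms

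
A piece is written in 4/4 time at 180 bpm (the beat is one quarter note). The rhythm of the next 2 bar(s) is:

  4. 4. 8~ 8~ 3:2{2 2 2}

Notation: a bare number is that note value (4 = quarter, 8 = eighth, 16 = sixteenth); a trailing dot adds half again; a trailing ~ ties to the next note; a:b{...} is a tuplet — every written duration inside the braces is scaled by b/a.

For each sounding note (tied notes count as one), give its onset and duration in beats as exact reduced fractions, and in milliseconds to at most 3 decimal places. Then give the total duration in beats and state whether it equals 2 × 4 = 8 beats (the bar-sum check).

1) 0.0ms=0b +500.0ms=3/2b
2) 500.0ms=3/2b +500.0ms=3/2b
3) 1000.0ms=3b +777.778ms=7/3b
4) 1777.778ms=16/3b +444.444ms=4/3b
5) 2222.222ms=20/3b +444.444ms=4/3b
Σ=8b of 8 (180bpm 4/4) — PASS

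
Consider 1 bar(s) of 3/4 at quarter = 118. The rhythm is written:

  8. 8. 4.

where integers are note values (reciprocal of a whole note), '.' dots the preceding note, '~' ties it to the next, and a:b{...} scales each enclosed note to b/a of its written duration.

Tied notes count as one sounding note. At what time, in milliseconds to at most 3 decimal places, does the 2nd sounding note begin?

1. 0.0ms @ 0 + 381.356ms (3/4)
2. 381.356ms @ 3/4 + 381.356ms (3/4)
3. 762.712ms @ 3/2 + 762.712ms (3/2)

note 2 onset = 3/4b = 381.356ms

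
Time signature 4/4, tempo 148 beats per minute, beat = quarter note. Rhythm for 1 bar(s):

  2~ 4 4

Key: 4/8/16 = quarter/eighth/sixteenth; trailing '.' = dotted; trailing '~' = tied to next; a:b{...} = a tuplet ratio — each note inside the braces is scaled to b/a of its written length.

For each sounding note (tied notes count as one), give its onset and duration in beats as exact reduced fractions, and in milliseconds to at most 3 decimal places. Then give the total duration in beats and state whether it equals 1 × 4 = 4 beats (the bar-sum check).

1) 0.0ms=0b +1216.216ms=3b
2) 1216.216ms=3b +405.405ms=1b
Σ=4b of 4 (148bpm 4/4) — PASS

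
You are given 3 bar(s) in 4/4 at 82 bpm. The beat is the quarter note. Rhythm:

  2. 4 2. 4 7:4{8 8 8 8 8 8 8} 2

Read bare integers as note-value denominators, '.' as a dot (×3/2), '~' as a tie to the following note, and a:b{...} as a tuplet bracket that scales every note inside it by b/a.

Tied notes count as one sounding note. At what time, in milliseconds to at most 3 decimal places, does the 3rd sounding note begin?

1. 0.0ms @ 0 + 2195.122ms (3)
2. 2195.122ms @ 3 + 731.707ms (1)
3. 2926.829ms @ 4 + 2195.122ms (3)
4. 5121.951ms @ 7 + 731.707ms (1)
5. 5853.659ms @ 8 + 209.059ms (2/7)
6. 6062.718ms @ 58/7 + 209.059ms (2/7)
7. 6271.777ms @ 60/7 + 209.059ms (2/7)
8. 6480.836ms @ 62/7 + 209.059ms (2/7)
9. 6689.895ms @ 64/7 + 209.059ms (2/7)
10. 6898.955ms @ 66/7 + 209.059ms (2/7)
11. 7108.014ms @ 68/7 + 209.059ms (2/7)
12. 7317.073ms @ 10 + 1463.415ms (2)

note 3 onset = 4b = 2926.829ms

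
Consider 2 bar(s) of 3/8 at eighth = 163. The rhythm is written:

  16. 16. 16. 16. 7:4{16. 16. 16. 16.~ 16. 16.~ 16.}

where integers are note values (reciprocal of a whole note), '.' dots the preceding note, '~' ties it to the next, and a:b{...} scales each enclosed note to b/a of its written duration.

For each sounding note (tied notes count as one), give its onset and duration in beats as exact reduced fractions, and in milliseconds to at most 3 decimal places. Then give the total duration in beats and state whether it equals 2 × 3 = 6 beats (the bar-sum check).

1) 0.0ms=0b +276.074ms=3/4b
2) 276.074ms=3/4b +276.074ms=3/4b
3) 552.147ms=3/2b +276.074ms=3/4b
4) 828.221ms=9/4b +276.074ms=3/4b
5) 1104.294ms=3b +157.756ms=3/7b
6) 1262.051ms=24/7b +157.756ms=3/7b
7) 1419.807ms=27/7b +157.756ms=3/7b
8) 1577.564ms=30/7b +315.513ms=6/7b
9) 1893.076ms=36/7b +315.513ms=6/7b
Σ=6b of 6 (163bpm 3/8) — PASS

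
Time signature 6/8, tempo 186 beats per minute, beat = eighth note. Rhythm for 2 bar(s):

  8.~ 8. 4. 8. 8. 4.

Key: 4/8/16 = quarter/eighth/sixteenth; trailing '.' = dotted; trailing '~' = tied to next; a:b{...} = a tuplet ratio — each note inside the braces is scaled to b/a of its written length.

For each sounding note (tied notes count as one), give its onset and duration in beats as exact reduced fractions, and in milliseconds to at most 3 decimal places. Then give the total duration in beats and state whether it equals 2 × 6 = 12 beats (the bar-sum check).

1) 0.0ms=0b +967.742ms=3b
2) 967.742ms=3b +967.742ms=3b
3) 1935.484ms=6b +483.871ms=3/2b
4) 2419.355ms=15/2b +483.871ms=3/2b
5) 2903.226ms=9b +967.742ms=3b
Σ=12b of 12 (186bpm 6/8) — PASS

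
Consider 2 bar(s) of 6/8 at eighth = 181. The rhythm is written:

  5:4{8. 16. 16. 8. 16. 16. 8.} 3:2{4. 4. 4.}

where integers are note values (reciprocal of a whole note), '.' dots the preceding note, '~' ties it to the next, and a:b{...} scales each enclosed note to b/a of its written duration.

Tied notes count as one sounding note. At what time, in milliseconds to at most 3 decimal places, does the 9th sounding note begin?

note 9 onset = 8b = 2651.934ms

1. 0.0ms @ 0 + 397.79ms (6/5)
2. 397.79ms @ 6/5 + 198.895ms (3/5)
3. 596.685ms @ 9/5 + 198.895ms (3/5)
4. 795.58ms @ 12/5 + 397.79ms (6/5)
5. 1193.37ms @ 18/5 + 198.895ms (3/5)
6. 1392.265ms @ 21/5 + 198.895ms (3/5)
7. 1591.16ms @ 24/5 + 397.79ms (6/5)
8. 1988.95ms @ 6 + 662.983ms (2)
9. 2651.934ms @ 8 + 662.983ms (2)
10. 3314.917ms @ 10 + 662.983ms (2)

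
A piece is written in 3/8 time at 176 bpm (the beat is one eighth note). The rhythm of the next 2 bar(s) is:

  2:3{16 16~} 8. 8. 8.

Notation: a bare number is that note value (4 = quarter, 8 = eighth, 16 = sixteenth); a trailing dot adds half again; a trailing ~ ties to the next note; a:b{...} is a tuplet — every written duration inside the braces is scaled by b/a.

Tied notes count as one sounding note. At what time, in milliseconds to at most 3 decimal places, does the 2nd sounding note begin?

note 2 onset = 3/4b = 255.682ms

1. 0.0ms @ 0 + 255.682ms (3/4)
2. 255.682ms @ 3/4 + 767.045ms (9/4)
3. 1022.727ms @ 3 + 511.364ms (3/2)
4. 1534.091ms @ 9/2 + 511.364ms (3/2)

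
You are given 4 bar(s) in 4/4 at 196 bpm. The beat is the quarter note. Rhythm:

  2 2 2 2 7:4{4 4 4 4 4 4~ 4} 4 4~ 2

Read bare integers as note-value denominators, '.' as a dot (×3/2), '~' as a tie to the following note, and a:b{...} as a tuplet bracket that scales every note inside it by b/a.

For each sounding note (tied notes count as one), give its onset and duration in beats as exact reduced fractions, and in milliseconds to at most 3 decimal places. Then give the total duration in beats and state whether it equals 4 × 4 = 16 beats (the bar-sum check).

1) 0.0ms=0b +612.245ms=2b
2) 612.245ms=2b +612.245ms=2b
3) 1224.49ms=4b +612.245ms=2b
4) 1836.735ms=6b +612.245ms=2b
5) 2448.98ms=8b +174.927ms=4/7b
6) 2623.907ms=60/7b +174.927ms=4/7b
7) 2798.834ms=64/7b +174.927ms=4/7b
8) 2973.761ms=68/7b +174.927ms=4/7b
9) 3148.688ms=72/7b +174.927ms=4/7b
10) 3323.615ms=76/7b +349.854ms=8/7b
11) 3673.469ms=12b +306.122ms=1b
12) 3979.592ms=13b +918.367ms=3b
Σ=16b of 16 (196bpm 4/4) — PASS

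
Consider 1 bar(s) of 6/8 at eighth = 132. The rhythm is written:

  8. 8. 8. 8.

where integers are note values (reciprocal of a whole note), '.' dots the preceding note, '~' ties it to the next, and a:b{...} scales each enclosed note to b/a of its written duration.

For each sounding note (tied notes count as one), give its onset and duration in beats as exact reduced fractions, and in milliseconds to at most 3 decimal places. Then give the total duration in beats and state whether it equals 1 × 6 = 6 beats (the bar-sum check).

1) 0.0ms=0b +681.818ms=3/2b
2) 681.818ms=3/2b +681.818ms=3/2b
3) 1363.636ms=3b +681.818ms=3/2b
4) 2045.455ms=9/2b +681.818ms=3/2b
Σ=6b of 6 (132bpm 6/8) — PASS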